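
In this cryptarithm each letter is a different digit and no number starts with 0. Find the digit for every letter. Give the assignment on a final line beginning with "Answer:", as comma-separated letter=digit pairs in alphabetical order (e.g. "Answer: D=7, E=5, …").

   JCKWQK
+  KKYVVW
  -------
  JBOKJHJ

Step 1. [col 1: K + W ≡ J (mod 10)] column 1 (K + W ≡ J (mod 10), carry-in 0) doesn't pin J yet; pick J=1 and continue ⇒ J=1.
Step 2. [col 1: K + W ≡ J (mod 10)] W=3 is one option consistent with column 1 (K + W ≡ J (mod 10), carry-in 0) — take it. So W=3.
Step 3. [col 1: K + W ≡ J (mod 10)] from column 1 (W=3, J=1, carry-in 0, digits 1,3 already taken and all letters distinct): K must equal 8 ⇒ K=8.
Step 4. [col 2: Q + V ≡ H (mod 10)] several values work for H in column 2 (Q + V ≡ H (mod 10), carry-in 1); try H=2 ⇒ H=2.
Step 5. [col 2: Q + V ≡ H (mod 10)] several values work for V in column 2 (Q + V ≡ H (mod 10), carry-in 1); try V=7, so V=7.
Step 6. [col 2: Q + V ≡ H (mod 10)] from column 2 (V=7, H=2, carry-in 1, digits 1,2,3,7,8 already taken and all letters distinct): Q must equal 4 ⇒ Q=4.
Step 7. [col 4: K + Y ≡ K (mod 10)] in column 4 we have K+Y≡K with carry-in 1; given K=8 and digits 1,2,3,4,7,8 already taken and all letters distinct, that pins Y to 9, so Y=9.
Step 8. [col 5: C + K ≡ O (mod 10)] column 5: given K=8, carry-in 1, and digits 1,2,3,4,7,8,9 already taken and all letters distinct, C+K≡O (mod 10) forces O=5 ⇒ O=5.
Step 9. [col 5: C + K ≡ O (mod 10)] column 5: given K=8, O=5, carry-in 1, and digits 1,2,3,4,5,7,8,9 already taken and all letters distinct, C+K≡O (mod 10) forces C=6 ⇒ C=6.
Step 10. [col 6: J + K ≡ B (mod 10)] in column 6 we have J+K≡B with carry-in 1; given J=1, K=8 and digits 1,2,3,4,5,6,7,8,9 already taken and all letters distinct, that pins B to 0 ⇒ B=0.

Answer: B=0, C=6, H=2, J=1, K=8, O=5, Q=4, V=7, W=3, Y=9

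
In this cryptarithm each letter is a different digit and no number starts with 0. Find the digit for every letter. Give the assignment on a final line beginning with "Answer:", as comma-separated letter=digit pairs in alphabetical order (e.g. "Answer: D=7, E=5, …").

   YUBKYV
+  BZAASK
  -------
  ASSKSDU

Step 1. [A] the sum has 7 digits but both addends have 6; that extra leading digit A is the final carry, namely 1 ⇒ A=1.
Step 2. [col 1: V + K ≡ U (mod 10)] no forcing yet in column 1 (carry-in 0); V=5 is free and consistent — try it ⇒ V=5.
Step 3. [col 1: V + K ≡ U (mod 10)] several values work for U in column 1 (V + K ≡ U (mod 10), carry-in 0); try U=4. So U=4.
Step 4. [col 1: V + K ≡ U (mod 10)] in column 1 we have V+K≡U with carry-in 0; given V=5, U=4 and digits 1,4,5 already taken and all letters distinct, that pins K to 9 ⇒ K=9.
Step 5. [col 2: Y + S ≡ D (mod 10)] no forcing yet in column 2 (carry-in 1); D=3 is free and consistent — try it. So D=3.
Step 6. [col 2: Y + S ≡ D (mod 10)] no forcing yet in column 2 (carry-in 1); Y=2 is free and consistent — try it, so Y=2.
Step 7. [col 2: Y + S ≡ D (mod 10)] from column 2 (Y=2, D=3, carry-in 1, digits 1,2,3,4,5,9 already taken and all letters distinct): S must equal 0. So S=0.
Step 8. [col 4: B + A ≡ K (mod 10)] column 4: given A=1, K=9, carry-in 1, and digits 0,1,2,3,4,5,9 already taken and all letters distinct, B+A≡K (mod 10) forces B=7 ⇒ B=7.
Step 9. [col 5: U + Z ≡ S (mod 10)] column 5 reads U+Z+carry(0)=S with U=4, S=0; with digits 0,1,2,3,4,5,7,9 already taken and all letters distinct, the only value for Z is 6. So Z=6.

Answer: A=1, B=7, D=3, K=9, S=0, U=4, V=5, Y=2, Z=6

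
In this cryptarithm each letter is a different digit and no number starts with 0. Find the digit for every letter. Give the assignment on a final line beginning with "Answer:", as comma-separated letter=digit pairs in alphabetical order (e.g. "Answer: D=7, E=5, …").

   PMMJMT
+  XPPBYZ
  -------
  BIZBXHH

Step 1. [B] adding two 6-digit numbers gives at most 6+1 digits, and here it does — B is that final carry and must be 1, so B=1.
Step 2. [col 1: T + Z ≡ H (mod 10)] no forcing yet in column 1 (carry-in 0); Z=2 is free and consistent — try it, so Z=2.
Step 3. [col 1: T + Z ≡ H (mod 10)] column 1 (T + Z ≡ H (mod 10), carry-in 0) doesn't pin T yet; pick T=5 and continue. So T=5.
Step 4. [col 1: T + Z ≡ H (mod 10)] in column 1 we have T+Z≡H with carry-in 0; given T=5, Z=2 and digits 1,2,5 already taken and all letters distinct, that pins H to 7, so H=7.
Step 5. [col 2: M + Y ≡ H (mod 10)] no forcing yet in column 2 (carry-in 0); M=8 is free and consistent — try it. So M=8.
Step 6. [col 2: M + Y ≡ H (mod 10)] column 2: given M=8, H=7, carry-in 0, and digits 1,2,5,7,8 already taken and all letters distinct, M+Y≡H (mod 10) forces Y=9, so Y=9.
Step 7. [col 3: J + B ≡ X (mod 10)] in column 3 we have J+B≡X with carry-in 1; given B=1 and digits 1,2,5,7,8,9 already taken and all letters distinct, that pins X to 6, so X=6.
Step 8. [col 3: J + B ≡ X (mod 10)] column 3: given B=1, X=6, carry-in 1, and digits 1,2,5,6,7,8,9 already taken and all letters distinct, J+B≡X (mod 10) forces J=4, so J=4.
Step 9. [col 4: M + P ≡ B (mod 10)] from column 4 (M=8, B=1, carry-in 0, digits 1,2,4,5,6,7,8,9 already taken and all letters distinct): P must equal 3, so P=3.
Step 10. [col 6: P + X ≡ I (mod 10)] column 6 reads P+X+carry(1)=I with P=3, X=6; with digits 1,2,3,4,5,6,7,8,9 already taken and all letters distinct, the only value for I is 0. So I=0.

Answer: B=1, H=7, I=0, J=4, M=8, P=3, T=5, X=6, Y=9, Z=2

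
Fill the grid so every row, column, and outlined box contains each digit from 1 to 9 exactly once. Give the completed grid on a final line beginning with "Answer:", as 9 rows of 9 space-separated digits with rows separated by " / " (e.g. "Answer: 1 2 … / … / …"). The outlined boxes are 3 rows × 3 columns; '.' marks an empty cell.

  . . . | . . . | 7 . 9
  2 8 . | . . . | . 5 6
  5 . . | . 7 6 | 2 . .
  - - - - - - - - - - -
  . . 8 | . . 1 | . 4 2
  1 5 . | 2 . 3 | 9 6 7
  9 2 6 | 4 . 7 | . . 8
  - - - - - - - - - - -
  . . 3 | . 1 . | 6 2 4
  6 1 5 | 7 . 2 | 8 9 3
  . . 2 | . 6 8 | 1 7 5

Step 1. [r2c7∈{3,4}] 4 has one home in col 7: r2c7, so r2c7=4.
Step 2. [r1c6∈{4,5}] 4 has one home in col 6: r1c6 ⇒ r1c6=4.
Step 3. [r1c1∈{3}] nothing but 3 survives at r1c1. So r1c1=3.
Step 4. [r2c6∈{9}] only 9 remains possible at r2c6 ⇒ r2c6=9.
Step 5. [r3c8∈{1,3,8}] r3c8 is the only open cell in box 3 admitting 3. So r3c8=3.
Step 6. [r1c3∈{1}] nothing but 1 survives at r1c3 ⇒ r1c3=1.
Step 7. [r6c5∈{5}] only 5 remains possible at r6c5 ⇒ r6c5=5.
Step 8. [r3c4∈{1,8}] 8 has one home in row 3: r3c4, so r3c4=8.
Step 9. [r3c3∈{4,9}] r3c3 is the only open cell in col 3 admitting 9, so r3c3=9.
Step 10. [r9c4∈{3,9}] in row 9, 3 fits only at r9c4 ⇒ r9c4=3.
Step 11. [r7c4∈{5,9}] 9 has one home in box 8: r7c4 ⇒ r7c4=9.
Step 12. [r4c1∈{7}] r4c1's peers cover all but 7. So r4c1=7.
Step 13. [r4c7∈{3,5}] r4c7 is the only open cell in row 4 admitting 5. So r4c7=5.
Step 14. [r9c1∈{4}] r9c1 has the single candidate 4 ⇒ r9c1=4.
Step 15. [r8c5∈{4}] r8c5 has the single candidate 4. So r8c5=4.
Step 16. [r2c4∈{1}] r2c4 is down to just 1 ⇒ r2c4=1.
Step 17. [r6c7∈{3}] only 3 remains possible at r6c7. So r6c7=3.
Step 18. [r2c3∈{7}] only 7 remains possible at r2c3, so r2c3=7.
Step 19. [r1c5∈{2}] r1c5 is down to just 2. So r1c5=2.
Step 20. [r4c5∈{9}] only 9 remains possible at r4c5, so r4c5=9.
Step 21. [r3c2∈{4}] nothing but 4 survives at r3c2, so r3c2=4.
Step 22. [r1c8∈{8}] r1c8's peers cover all but 8, so r1c8=8.
Step 23. [r3c9∈{1}] r3c9's peers cover all but 1. So r3c9=1.
Step 24. [r9c2∈{9}] r9c2's peers cover all but 9. So r9c2=9.
Step 25. [r2c5∈{3}] only 3 remains possible at r2c5. So r2c5=3.
Step 26. [r7c6∈{5}] r7c6's peers cover all but 5. So r7c6=5.
Step 27. [r1c4∈{5}] r1c4's peers cover all but 5, so r1c4=5.
Step 28. [r7c2∈{7}] nothing but 7 survives at r7c2. So r7c2=7.
Step 29. [r1c2∈{6}] r1c2 has the single candidate 6. So r1c2=6.
Step 30. [r5c5∈{8}] r5c5 has the single candidate 8, so r5c5=8.
Step 31. [r7c1∈{8}] r7c1 has the single candidate 8 ⇒ r7c1=8.
Step 32. [r5c3∈{4}] r5c3 is down to just 4, so r5c3=4.
Step 33. [r4c4∈{6}] r4c4 is down to just 6. So r4c4=6.
Step 34. [r6c8∈{1}] nothing but 1 survives at r6c8 ⇒ r6c8=1.
Step 35. [r4c2∈{3}] only 3 remains possible at r4c2, so r4c2=3.

Answer: 3 6 1 5 2 4 7 8 9 / 2 8 7 1 3 9 4 5 6 / 5 4 9 8 7 6 2 3 1 / 7 3 8 6 9 1 5 4 2 / 1 5 4 2 8 3 9 6 7 / 9 2 6 4 5 7 3 1 8 / 8 7 3 9 1 5 6 2 4 / 6 1 5 7 4 2 8 9 3 / 4 9 2 3 6 8 1 7 5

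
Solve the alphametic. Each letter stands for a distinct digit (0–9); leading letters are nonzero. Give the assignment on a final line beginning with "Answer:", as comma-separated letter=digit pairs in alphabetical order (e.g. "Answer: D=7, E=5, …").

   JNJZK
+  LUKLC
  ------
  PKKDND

Step 1. [col 1: K + C ≡ D (mod 10)] column 1 (K + C ≡ D (mod 10), carry-in 0) doesn't pin D yet; pick D=6 and continue. So D=6.
Step 2. [col 1: K + C ≡ D (mod 10)] C=4 is one option consistent with column 1 (K + C ≡ D (mod 10), carry-in 0) — take it. So C=4.
Step 3. [col 1: K + C ≡ D (mod 10)] from column 1 (C=4, D=6, carry-in 0, digits 4,6 already taken and all letters distinct): K must equal 2. So K=2.
Step 4. [col 2: Z + L ≡ N (mod 10)] column 2 (Z + L ≡ N (mod 10), carry-in 0) doesn't pin N yet; pick N=7 and continue ⇒ N=7.
Step 5. [P] P is the leading digit of a 6-digit sum of two 5-digit numbers; the final carry is exactly 1, so P=1.
Step 6. [col 2: Z + L ≡ N (mod 10)] several values work for L in column 2 (Z + L ≡ N (mod 10), carry-in 0); try L=8 ⇒ L=8.
Step 7. [col 2: Z + L ≡ N (mod 10)] in column 2 we have Z+L≡N with carry-in 0; given L=8, N=7 and digits 1,2,4,6,7,8 already taken and all letters distinct, that pins Z to 9. So Z=9.
Step 8. [col 3: J + K ≡ D (mod 10)] in column 3 we have J+K≡D with carry-in 1; given K=2, D=6 and digits 1,2,4,6,7,8,9 already taken and all letters distinct, that pins J to 3 ⇒ J=3.
Step 9. [col 4: N + U ≡ K (mod 10)] in column 4 we have N+U≡K with carry-in 0; given N=7, K=2 and digits 1,2,3,4,6,7,8,9 already taken and all letters distinct, that pins U to 5 ⇒ U=5.

Answer: C=4, D=6, J=3, K=2, L=8, N=7, P=1, U=5, Z=9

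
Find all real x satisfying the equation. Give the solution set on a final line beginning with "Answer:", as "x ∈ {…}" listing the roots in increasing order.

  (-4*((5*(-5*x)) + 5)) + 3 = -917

Step 1. [(-4*((5*(-5*x)) + 5)) + 3 = -917] +3 is outermost — subtract 3 both sides. So sub: -4*((5*(-5*x)) + 5) = -920.
Step 2. [-4*((5*(-5*x)) + 5) = -920] -4·(inner) — divide through by -4, so div: (5*(-5*x)) + 5 = 230.
Step 3. [(5*(-5*x)) + 5 = 230] common factor 5 (LHS and 230) — divide through ⇒ factor: (-5*x) + 1 = 46.
Step 4. [(-5*x) + 1 = 46] the outer +1 inverts by subtracting 1, so sub: -5*x = 45.
Step 5. [-5*x = 45] leading coefficient -5: divide by -5. So div: x = -9.

Answer: x ∈ {-9}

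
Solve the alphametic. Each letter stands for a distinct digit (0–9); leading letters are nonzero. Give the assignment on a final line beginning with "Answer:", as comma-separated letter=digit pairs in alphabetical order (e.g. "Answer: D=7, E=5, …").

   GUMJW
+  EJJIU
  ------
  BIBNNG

Step 1. [B] adding two 5-digit numbers gives at most 5+1 digits, and here it does — B is that final carry and must be 1. So B=1.
Step 2. [col 1: W + U ≡ G (mod 10)] column 1 (W + U ≡ G (mod 10), carry-in 0) doesn't pin G yet; pick G=7 and continue ⇒ G=7.
Step 3. [col 1: W + U ≡ G (mod 10)] column 1 (W + U ≡ G (mod 10), carry-in 0) doesn't pin W yet; pick W=8 and continue. So W=8.
Step 4. [col 1: W + U ≡ G (mod 10)] in column 1 we have W+U≡G with carry-in 0; given W=8, G=7 and digits 1,7,8 already taken and all letters distinct, that pins U to 9. So U=9.
Step 5. [col 2: J + I ≡ N (mod 10)] column 2 (J + I ≡ N (mod 10), carry-in 1) doesn't pin N yet; pick N=6 and continue, so N=6.
Step 6. [col 2: J + I ≡ N (mod 10)] no forcing yet in column 2 (carry-in 1); J=2 is free and consistent — try it ⇒ J=2.
Step 7. [col 2: J + I ≡ N (mod 10)] column 2: given J=2, N=6, carry-in 1, and digits 1,2,6,7,8,9 already taken and all letters distinct, J+I≡N (mod 10) forces I=3, so I=3.
Step 8. [col 3: M + J ≡ N (mod 10)] column 3 reads M+J+carry(0)=N with J=2, N=6; with digits 1,2,3,6,7,8,9 already taken and all letters distinct, the only value for M is 4 ⇒ M=4.
Step 9. [col 5: G + E ≡ I (mod 10)] in column 5 we have G+E≡I with carry-in 1; given G=7, I=3 and digits 1,2,3,4,6,7,8,9 already taken and all letters distinct, that pins E to 5 ⇒ E=5.

Answer: B=1, E=5, G=7, I=3, J=2, M=4, N=6, U=9, W=8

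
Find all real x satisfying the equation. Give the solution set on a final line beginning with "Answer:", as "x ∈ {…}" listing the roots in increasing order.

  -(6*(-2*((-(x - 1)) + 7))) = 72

Step 1. [-(6*(-2*((-(x - 1)) + 7))) = 72] flip signs both sides. So neg: 6*(-2*((-(x - 1)) + 7)) = -72.
Step 2. [6*(-2*((-(x - 1)) + 7)) = -72] LHS = 6·(…); ÷6 both sides, so div: -2*((-(x - 1)) + 7) = -12.
Step 3. [-2*((-(x - 1)) + 7) = -12] LHS = -2·(…); ÷-2 both sides ⇒ div: (-(x - 1)) + 7 = 6.
Step 4. [(-(x - 1)) + 7 = 6] the outer +7 inverts by subtracting 7 ⇒ sub: -(x - 1) = -1.
Step 5. [-(x - 1) = -1] flip signs both sides. So neg: x - 1 = 1.
Step 6. [x - 1 = 1] 1 comes off first (add 1) ⇒ sub: x = 2.

Answer: x ∈ {2}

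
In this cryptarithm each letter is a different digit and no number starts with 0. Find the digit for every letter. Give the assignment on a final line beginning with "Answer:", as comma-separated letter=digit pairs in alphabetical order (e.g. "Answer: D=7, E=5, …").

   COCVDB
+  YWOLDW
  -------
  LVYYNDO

Step 1. [col 1: B + W ≡ O (mod 10)] column 1 (B + W ≡ O (mod 10), carry-in 0) doesn't pin O yet; pick O=8 and continue ⇒ O=8.
Step 2. [L] adding two 6-digit numbers gives at most 6+1 digits, and here it does — L is that final carry and must be 1. So L=1.
Step 3. [col 1: B + W ≡ O (mod 10)] several values work for W in column 1 (B + W ≡ O (mod 10), carry-in 0); try W=6. So W=6.
Step 4. [col 1: B + W ≡ O (mod 10)] in column 1 we have B+W≡O with carry-in 0; given W=6, O=8 and digits 1,6,8 already taken and all letters distinct, that pins B to 2. So B=2.
Step 5. [col 2: D + D ≡ D (mod 10)] column 2 reads D+D+carry(0)=D with nothing yet; with digits 1,2,6,8 already taken and all letters distinct, the only value for D is 0, so D=0.
Step 6. [col 3: V + L ≡ N (mod 10)] several values work for V in column 3 (V + L ≡ N (mod 10), carry-in 0); try V=3. So V=3.
Step 7. [col 3: V + L ≡ N (mod 10)] from column 3 (V=3, L=1, carry-in 0, digits 0,1,2,3,6,8 already taken and all letters distinct): N must equal 4. So N=4.
Step 8. [col 4: C + O ≡ Y (mod 10)] column 4 (C + O ≡ Y (mod 10), carry-in 0) doesn't pin Y yet; pick Y=5 and continue, so Y=5.
Step 9. [col 4: C + O ≡ Y (mod 10)] column 4 reads C+O+carry(0)=Y with O=8, Y=5; with digits 0,1,2,3,4,5,6,8 already taken and all letters distinct, the only value for C is 7. So C=7.

Answer: B=2, C=7, D=0, L=1, N=4, O=8, V=3, W=6, Y=5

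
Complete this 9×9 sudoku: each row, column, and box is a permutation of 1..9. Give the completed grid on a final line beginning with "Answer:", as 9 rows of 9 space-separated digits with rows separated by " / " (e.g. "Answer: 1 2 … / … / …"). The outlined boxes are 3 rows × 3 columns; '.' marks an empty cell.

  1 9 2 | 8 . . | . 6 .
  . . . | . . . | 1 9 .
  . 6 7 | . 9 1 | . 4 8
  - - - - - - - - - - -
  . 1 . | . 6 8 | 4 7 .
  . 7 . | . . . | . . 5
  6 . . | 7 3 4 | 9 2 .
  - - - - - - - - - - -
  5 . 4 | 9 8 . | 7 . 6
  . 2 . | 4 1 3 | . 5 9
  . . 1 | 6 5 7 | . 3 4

Step 1. [r3c1∈{3}] nothing but 3 survives at r3c1. So r3c1=3.
Step 2. [r9c2∈{8}] nothing but 8 survives at r9c2 ⇒ r9c2=8.
Step 3. [r2c9∈{2,3,7}] 2 has one home in col 9: r2c9 ⇒ r2c9=2.
Step 4. [r1c6∈{5}] r1c6 has the single candidate 5 ⇒ r1c6=5.
Step 5. [r5c1∈{2,4,8,9}] r5c1 is the only open cell in row 5 admitting 4, so r5c1=4.
Step 6. [r4c9∈{3}] r4c9 is down to just 3 ⇒ r4c9=3.
Step 7. [r5c5∈{2}] r5c5 is down to just 2. So r5c5=2.
Step 8. [r6c2∈{5}] only 5 remains possible at r6c2, so r6c2=5.
Step 9. [r5c8∈{1,8}] across col 8, 8 lands solely at r5c8 ⇒ r5c8=8.
Step 10. [r2c5∈{4,7}] 7 has one home in row 2: r2c5 ⇒ r2c5=7.
Step 11. [r4c3∈{9}] nothing but 9 survives at r4c3. So r4c3=9.
Step 12. [r2c3∈{5,8}] r2c3 is the only open cell in row 2 admitting 5 ⇒ r2c3=5.
Step 13. [r5c3∈{3}] nothing but 3 survives at r5c3, so r5c3=3.
Step 14. [r8c3∈{6}] r8c3 is down to just 6, so r8c3=6.
Step 15. [r2c1∈{8}] r2c1 is down to just 8. So r2c1=8.
Step 16. [r5c7∈{6}] only 6 remains possible at r5c7 ⇒ r5c7=6.
Step 17. [r7c8∈{1}] nothing but 1 survives at r7c8. So r7c8=1.
Step 18. [r2c2∈{4}] nothing but 4 survives at r2c2 ⇒ r2c2=4.
Step 19. [r1c7∈{3}] r1c7's peers cover all but 3, so r1c7=3.
Step 20. [r1c9∈{7}] only 7 remains possible at r1c9, so r1c9=7.
Step 21. [r8c1∈{7}] r8c1 is down to just 7 ⇒ r8c1=7.
Step 22. [r6c9∈{1}] only 1 remains possible at r6c9. So r6c9=1.
Step 23. [r9c7∈{2}] r9c7 is down to just 2, so r9c7=2.
Step 24. [r2c4∈{3}] r2c4's peers cover all but 3 ⇒ r2c4=3.
Step 25. [r8c7∈{8}] r8c7's peers cover all but 8, so r8c7=8.
Step 26. [r2c6∈{6}] nothing but 6 survives at r2c6, so r2c6=6.
Step 27. [r5c4∈{1}] nothing but 1 survives at r5c4 ⇒ r5c4=1.
Step 28. [r6c3∈{8}] r6c3 has the single candidate 8, so r6c3=8.
Step 29. [r1c5∈{4}] r1c5 has the single candidate 4 ⇒ r1c5=4.
Step 30. [r9c1∈{9}] nothing but 9 survives at r9c1. So r9c1=9.
Step 31. [r7c6∈{2}] r7c6 has the single candidate 2. So r7c6=2.
Step 32. [r7c2∈{3}] only 3 remains possible at r7c2, so r7c2=3.
Step 33. [r4c1∈{2}] r4c1 has the single candidate 2 ⇒ r4c1=2.
Step 34. [r3c4∈{2}] nothing but 2 survives at r3c4 ⇒ r3c4=2.
Step 35. [r4c4∈{5}] r4c4 has the single candidate 5, so r4c4=5.
Step 36. [r3c7∈{5}] r3c7's peers cover all but 5. So r3c7=5.
Step 37. [r5c6∈{9}] r5c6's peers cover all but 9, so r5c6=9.

Answer: 1 9 2 8 4 5 3 6 7 / 8 4 5 3 7 6 1 9 2 / 3 6 7 2 9 1 5 4 8 / 2 1 9 5 6 8 4 7 3 / 4 7 3 1 2 9 6 8 5 / 6 5 8 7 3 4 9 2 1 / 5 3 4 9 8 2 7 1 6 / 7 2 6 4 1 3 8 5 9 / 9 8 1 6 5 7 2 3 4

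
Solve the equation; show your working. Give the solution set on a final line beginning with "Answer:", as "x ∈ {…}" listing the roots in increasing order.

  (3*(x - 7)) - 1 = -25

Step 1. [(3*(x - 7)) - 1 = -25] -1 is outermost — add 1 both sides, so sub: 3*(x - 7) = -24.
Step 2. [3*(x - 7) = -24] leading coefficient 3: divide by 3. So div: x - 7 = -8.
Step 3. [x - 7 = -8] the outer -7 inverts by adding 7, so sub: x = -1.

Answer: x ∈ {-1}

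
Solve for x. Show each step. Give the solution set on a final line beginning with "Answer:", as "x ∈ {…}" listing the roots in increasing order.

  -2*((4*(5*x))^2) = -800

Step 1. [-2*((4*(5*x))^2) = -800] -2·(inner) — divide through by -2. So div: (4*(5*x))^2 = 400.
Step 2. [(4*(5*x))^2 = 400] √ both sides: 400 ≥ 0 gives two branches. So sqrt: 4*(5*x) = 20 or -20.
Step 3. [4*(5*x) = 20 or -20] 4·(inner) — divide through by 4, so div: 5*x = 5 or -5.
Step 4. [5*x = 5 or -5] divide by the outer 5, so div: x = 1 or -1.

Answer: x ∈ {-1, 1}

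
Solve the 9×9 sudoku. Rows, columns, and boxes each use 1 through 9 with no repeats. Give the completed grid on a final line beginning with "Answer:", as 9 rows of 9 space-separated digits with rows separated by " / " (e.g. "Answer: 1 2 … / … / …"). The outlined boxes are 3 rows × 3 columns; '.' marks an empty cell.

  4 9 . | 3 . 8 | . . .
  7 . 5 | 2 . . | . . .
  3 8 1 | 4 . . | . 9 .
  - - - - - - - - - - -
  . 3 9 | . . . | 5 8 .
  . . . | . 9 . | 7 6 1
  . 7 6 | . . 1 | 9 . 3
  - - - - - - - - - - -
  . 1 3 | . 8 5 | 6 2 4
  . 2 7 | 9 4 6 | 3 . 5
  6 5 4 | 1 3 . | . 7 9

Step 1. [r4c9∈{2}] only 2 remains possible at r4c9. So r4c9=2.
Step 2. [r3c5∈{5,6,7}] 5 has one home in row 3: r3c5. So r3c5=5.
Step 3. [r5c3∈{2,8}] across col 3, 8 lands solely at r5c3. So r5c3=8.
Step 4. [r2c7∈{1,4,8}] col 7 places 4 nowhere but r2c7, so r2c7=4.
Step 5. [r1c7∈{1,2}] r1c7 is the only open cell in col 7 admitting 1, so r1c7=1.
Step 6. [r3c6∈{7}] r3c6 has the single candidate 7. So r3c6=7.
Step 7. [r1c5∈{6}] nothing but 6 survives at r1c5, so r1c5=6.
Step 8. [r5c4∈{5}] only 5 remains possible at r5c4, so r5c4=5.
Step 9. [r5c1∈{2}] r5c1 has the single candidate 2. So r5c1=2.
Step 10. [r2c2∈{6}] nothing but 6 survives at r2c2. So r2c2=6.
Step 11. [r5c2∈{4}] r5c2 is down to just 4. So r5c2=4.
Step 12. [r7c4∈{7}] r7c4 has the single candidate 7 ⇒ r7c4=7.
Step 13. [r6c4∈{8}] only 8 remains possible at r6c4 ⇒ r6c4=8.
Step 14. [r5c6∈{3}] nothing but 3 survives at r5c6. So r5c6=3.
Step 15. [r4c4∈{6}] r4c4 is down to just 6 ⇒ r4c4=6.
Step 16. [r7c1∈{9}] nothing but 9 survives at r7c1 ⇒ r7c1=9.
Step 17. [r4c5∈{7}] nothing but 7 survives at r4c5. So r4c5=7.
Step 18. [r2c6∈{9}] r2c6's peers cover all but 9. So r2c6=9.
Step 19. [r9c7∈{8}] only 8 remains possible at r9c7 ⇒ r9c7=8.
Step 20. [r8c8∈{1}] only 1 remains possible at r8c8, so r8c8=1.
Step 21. [r3c7∈{2}] r3c7 is down to just 2 ⇒ r3c7=2.
Step 22. [r1c3∈{2}] r1c3 has the single candidate 2 ⇒ r1c3=2.
Step 23. [r2c8∈{3}] r2c8 is down to just 3 ⇒ r2c8=3.
Step 24. [r1c9∈{7}] r1c9 is down to just 7, so r1c9=7.
Step 25. [r6c5∈{2}] r6c5 has the single candidate 2, so r6c5=2.
Step 26. [r3c9∈{6}] r3c9 is down to just 6. So r3c9=6.
Step 27. [r8c1∈{8}] r8c1's peers cover all but 8 ⇒ r8c1=8.
Step 28. [r2c9∈{8}] r2c9 is down to just 8. So r2c9=8.
Step 29. [r1c8∈{5}] only 5 remains possible at r1c8 ⇒ r1c8=5.
Step 30. [r4c6∈{4}] only 4 remains possible at r4c6, so r4c6=4.
Step 31. [r9c6∈{2}] r9c6 is down to just 2 ⇒ r9c6=2.
Step 32. [r2c5∈{1}] r2c5 has the single candidate 1, so r2c5=1.
Step 33. [r4c1∈{1}] nothing but 1 survives at r4c1 ⇒ r4c1=1.
Step 34. [r6c1∈{5}] nothing but 5 survives at r6c1, so r6c1=5.
Step 35. [r6c8∈{4}] nothing but 4 survives at r6c8 ⇒ r6c8=4.

Answer: 4 9 2 3 6 8 1 5 7 / 7 6 5 2 1 9 4 3 8 / 3 8 1 4 5 7 2 9 6 / 1 3 9 6 7 4 5 8 2 / 2 4 8 5 9 3 7 6 1 / 5 7 6 8 2 1 9 4 3 / 9 1 3 7 8 5 6 2 4 / 8 2 7 9 4 6 3 1 5 / 6 5 4 1 3 2 8 7 9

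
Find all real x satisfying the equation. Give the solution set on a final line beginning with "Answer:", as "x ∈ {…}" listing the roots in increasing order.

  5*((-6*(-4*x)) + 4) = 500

Step 1. [5*((-6*(-4*x)) + 4) = 500] divide by the outer 5. So div: (-6*(-4*x)) + 4 = 100.
Step 2. [(-6*(-4*x)) + 4 = 100] peel the +4: subtract 4 from each side. So sub: -6*(-4*x) = 96.
Step 3. [-6*(-4*x) = 96] divide by the outer -6, so div: -4*x = -16.
Step 4. [-4*x = -16] -4·(inner) — divide through by -4 ⇒ div: x = 4.

Answer: x ∈ {4}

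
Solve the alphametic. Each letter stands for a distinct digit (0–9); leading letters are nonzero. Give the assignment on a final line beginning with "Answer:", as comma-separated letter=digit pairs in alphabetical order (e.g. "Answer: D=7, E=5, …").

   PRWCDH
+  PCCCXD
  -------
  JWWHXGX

Step 1. [col 1: H + D ≡ X (mod 10)] column 1 (H + D ≡ X (mod 10), carry-in 0) doesn't pin D yet; pick D=6 and continue. So D=6.
Step 2. [col 1: H + D ≡ X (mod 10)] no forcing yet in column 1 (carry-in 0); H=4 is free and consistent — try it, so H=4.
Step 3. [col 1: H + D ≡ X (mod 10)] in column 1 we have H+D≡X with carry-in 0; given H=4, D=6 and digits 4,6 already taken and all letters distinct, that pins X to 0 ⇒ X=0.
Step 4. [col 2: D + X ≡ G (mod 10)] in column 2 we have D+X≡G with carry-in 1; given D=6, X=0 and digits 0,4,6 already taken and all letters distinct, that pins G to 7, so G=7.
Step 5. [J] the sum has 7 digits but both addends have 6; that extra leading digit J is the final carry, namely 1, so J=1.
Step 6. [col 3: C + C ≡ X (mod 10)] in column 3 we have C+C≡X with carry-in 0; given X=0 and digits 0,1,4,6,7 already taken and all letters distinct, that pins C to 5 ⇒ C=5.
Step 7. [col 4: W + C ≡ H (mod 10)] column 4 reads W+C+carry(1)=H with C=5, H=4; with digits 0,1,4,5,6,7 already taken and all letters distinct, the only value for W is 8 ⇒ W=8.
Step 8. [col 5: R + C ≡ W (mod 10)] from column 5 (C=5, W=8, carry-in 1, digits 0,1,4,5,6,7,8 already taken and all letters distinct): R must equal 2 ⇒ R=2.
Step 9. [col 6: P + P ≡ W (mod 10)] column 6: given W=8, carry-in 0, and digits 0,1,2,4,5,6,7,8 already taken and all letters distinct, P+P≡W (mod 10) forces P=9 ⇒ P=9.

Answer: C=5, D=6, G=7, H=4, J=1, P=9, R=2, W=8, X=0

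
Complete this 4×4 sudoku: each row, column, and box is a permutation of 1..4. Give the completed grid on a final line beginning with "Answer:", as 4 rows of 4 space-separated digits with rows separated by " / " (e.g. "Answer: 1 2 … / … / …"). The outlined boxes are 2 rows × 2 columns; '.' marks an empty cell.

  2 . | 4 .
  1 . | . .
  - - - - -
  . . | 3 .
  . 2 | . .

Step 1. [r3c1∈{4}] r3c1 is down to just 4, so r3c1=4.
Step 2. [r1c4∈{1,3}] in row 1, 1 fits only at r1c4, so r1c4=1.
Step 3. [r2c4∈{2,3}] col 4 places 3 nowhere but r2c4. So r2c4=3.
Step 4. [r4c4∈{4}] only 4 remains possible at r4c4 ⇒ r4c4=4.
Step 5. [r3c4∈{2}] only 2 remains possible at r3c4 ⇒ r3c4=2.
Step 6. [r2c3∈{2}] r2c3's peers cover all but 2, so r2c3=2.
Step 7. [r4c3∈{1}] only 1 remains possible at r4c3, so r4c3=1.
Step 8. [r4c1∈{3}] only 3 remains possible at r4c1, so r4c1=3.
Step 9. [r3c2∈{1}] r3c2 is down to just 1, so r3c2=1.
Step 10. [r1c2∈{3}] r1c2 has the single candidate 3 ⇒ r1c2=3.
Step 11. [r2c2∈{4}] r2c2 is down to just 4 ⇒ r2c2=4.

Answer: 2 3 4 1 / 1 4 2 3 / 4 1 3 2 / 3 2 1 4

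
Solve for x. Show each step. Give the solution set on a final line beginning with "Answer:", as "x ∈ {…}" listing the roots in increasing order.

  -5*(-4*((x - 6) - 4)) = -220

Step 1. [-5*(-4*((x - 6) - 4)) = -220] divide by the outer -5. So div: -4*((x - 6) - 4) = 44.
Step 2. [-4*((x - 6) - 4) = 44] leading coefficient -4: divide by -4. So div: (x - 6) - 4 = -11.
Step 3. [(x - 6) - 4 = -11] 4 comes off first (add 4), so sub: x - 6 = -7.
Step 4. [x - 6 = -7] peel the -6: add 6 from each side ⇒ sub: x = -1.

Answer: x ∈ {-1}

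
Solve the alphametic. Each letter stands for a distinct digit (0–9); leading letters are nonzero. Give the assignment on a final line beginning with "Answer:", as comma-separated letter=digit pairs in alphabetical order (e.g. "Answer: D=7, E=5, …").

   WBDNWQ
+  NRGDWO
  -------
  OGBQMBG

Step 1. [col 1: Q + O ≡ G (mod 10)] several values work for G in column 1 (Q + O ≡ G (mod 10), carry-in 0); try G=3. So G=3.
Step 2. [col 1: Q + O ≡ G (mod 10)] column 1 (Q + O ≡ G (mod 10), carry-in 0) doesn't pin Q yet; pick Q=2 and continue. So Q=2.
Step 3. [col 1: Q + O ≡ G (mod 10)] column 1: given Q=2, G=3, carry-in 0, and digits 2,3 already taken and all letters distinct, Q+O≡G (mod 10) forces O=1, so O=1.
Step 4. [col 2: W + W ≡ B (mod 10)] no forcing yet in column 2 (carry-in 0); W=5 is free and consistent — try it, so W=5.
Step 5. [col 2: W + W ≡ B (mod 10)] from column 2 (W=5, carry-in 0, digits 1,2,3,5 already taken and all letters distinct): B must equal 0. So B=0.
Step 6. [col 3: N + D ≡ M (mod 10)] several values work for N in column 3 (N + D ≡ M (mod 10), carry-in 1); try N=7, so N=7.
Step 7. [col 3: N + D ≡ M (mod 10)] D=8 is one option consistent with column 3 (N + D ≡ M (mod 10), carry-in 1) — take it, so D=8.
Step 8. [col 3: N + D ≡ M (mod 10)] from column 3 (N=7, D=8, carry-in 1, digits 0,1,2,3,5,7,8 already taken and all letters distinct): M must equal 6 ⇒ M=6.
Step 9. [col 5: B + R ≡ B (mod 10)] column 5: given B=0, carry-in 1, and digits 0,1,2,3,5,6,7,8 already taken and all letters distinct, B+R≡B (mod 10) forces R=9. So R=9.

Answer: B=0, D=8, G=3, M=6, N=7, O=1, Q=2, R=9, W=5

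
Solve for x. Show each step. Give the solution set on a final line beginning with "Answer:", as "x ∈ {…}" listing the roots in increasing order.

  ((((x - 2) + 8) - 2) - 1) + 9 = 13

Step 1. [((((x - 2) + 8) - 2) - 1) + 9 = 13] subtract 9: x sits inside (… + 9). So sub: (((x - 2) + 8) - 2) - 1 = 4.
Step 2. [(((x - 2) + 8) - 2) - 1 = 4] peel the -1: add 1 from each side ⇒ sub: ((x - 2) + 8) - 2 = 5.
Step 3. [((x - 2) + 8) - 2 = 5] peel the -2: add 2 from each side ⇒ sub: (x - 2) + 8 = 7.
Step 4. [(x - 2) + 8 = 7] peel the +8: subtract 8 from each side, so sub: x - 2 = -1.
Step 5. [x - 2 = -1] the outer -2 inverts by adding 2. So sub: x = 1.

Answer: x ∈ {1}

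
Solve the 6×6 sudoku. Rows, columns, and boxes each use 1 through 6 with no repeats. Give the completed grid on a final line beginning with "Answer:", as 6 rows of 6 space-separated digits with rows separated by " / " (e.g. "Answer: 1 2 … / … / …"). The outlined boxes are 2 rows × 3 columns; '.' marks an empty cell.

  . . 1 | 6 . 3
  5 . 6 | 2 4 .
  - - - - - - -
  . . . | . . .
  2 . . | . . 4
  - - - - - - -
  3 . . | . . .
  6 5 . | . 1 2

Step 1. [r3c1∈{1,4}] across col 1, 1 lands solely at r3c1. So r3c1=1.
Step 2. [r6c3∈{4}] r6c3's peers cover all but 4, so r6c3=4.
Step 3. [r3c2∈{3,4,6}] in row 3, 4 fits only at r3c2 ⇒ r3c2=4.
Step 4. [r1c5∈{5}] r1c5 has the single candidate 5, so r1c5=5.
Step 5. [r5c5∈{6}] nothing but 6 survives at r5c5 ⇒ r5c5=6.
Step 6. [r4c5∈{3}] only 3 remains possible at r4c5, so r4c5=3.
Step 7. [r3c4∈{5}] nothing but 5 survives at r3c4 ⇒ r3c4=5.
Step 8. [r5c2∈{1,2}] r5c2 is the only open cell in row 5 admitting 1 ⇒ r5c2=1.
Step 9. [r4c2∈{6}] r4c2 is down to just 6, so r4c2=6.
Step 10. [r3c6∈{6}] nothing but 6 survives at r3c6. So r3c6=6.
Step 11. [r1c1∈{4}] r1c1 is down to just 4, so r1c1=4.
Step 12. [r6c4∈{3}] r6c4 is down to just 3, so r6c4=3.
Step 13. [r2c2∈{3}] nothing but 3 survives at r2c2 ⇒ r2c2=3.
Step 14. [r4c3∈{5}] r4c3's peers cover all but 5. So r4c3=5.
Step 15. [r5c6∈{5}] r5c6 has the single candidate 5, so r5c6=5.
Step 16. [r5c4∈{4}] r5c4 has the single candidate 4 ⇒ r5c4=4.
Step 17. [r2c6∈{1}] nothing but 1 survives at r2c6. So r2c6=1.
Step 18. [r5c3∈{2}] r5c3's peers cover all but 2 ⇒ r5c3=2.
Step 19. [r3c5∈{2}] r3c5 is down to just 2. So r3c5=2.
Step 20. [r4c4∈{1}] r4c4's peers cover all but 1, so r4c4=1.
Step 21. [r3c3∈{3}] r3c3 has the single candidate 3 ⇒ r3c3=3.
Step 22. [r1c2∈{2}] r1c2's peers cover all but 2. So r1c2=2.

Answer: 4 2 1 6 5 3 / 5 3 6 2 4 1 / 1 4 3 5 2 6 / 2 6 5 1 3 4 / 3 1 2 4 6 5 / 6 5 4 3 1 2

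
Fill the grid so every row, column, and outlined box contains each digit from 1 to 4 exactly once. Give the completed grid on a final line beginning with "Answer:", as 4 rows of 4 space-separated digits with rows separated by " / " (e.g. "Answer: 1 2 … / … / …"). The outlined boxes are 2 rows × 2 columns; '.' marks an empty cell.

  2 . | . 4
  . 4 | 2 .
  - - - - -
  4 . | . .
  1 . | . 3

Step 1. [r2c4∈{1}] r2c4 has the single candidate 1. So r2c4=1.
Step 2. [r3c2∈{2,3}] across row 3, 3 lands solely at r3c2. So r3c2=3.
Step 3. [r1c2∈{1}] r1c2 has the single candidate 1 ⇒ r1c2=1.
Step 4. [r4c3∈{4}] r4c3 is down to just 4, so r4c3=4.
Step 5. [r3c4∈{2}] r3c4's peers cover all but 2. So r3c4=2.
Step 6. [r2c1∈{3}] nothing but 3 survives at r2c1 ⇒ r2c1=3.
Step 7. [r3c3∈{1}] nothing but 1 survives at r3c3 ⇒ r3c3=1.
Step 8. [r4c2∈{2}] r4c2 has the single candidate 2, so r4c2=2.
Step 9. [r1c3∈{3}] nothing but 3 survives at r1c3 ⇒ r1c3=3.

Answer: 2 1 3 4 / 3 4 2 1 / 4 3 1 2 / 1 2 4 3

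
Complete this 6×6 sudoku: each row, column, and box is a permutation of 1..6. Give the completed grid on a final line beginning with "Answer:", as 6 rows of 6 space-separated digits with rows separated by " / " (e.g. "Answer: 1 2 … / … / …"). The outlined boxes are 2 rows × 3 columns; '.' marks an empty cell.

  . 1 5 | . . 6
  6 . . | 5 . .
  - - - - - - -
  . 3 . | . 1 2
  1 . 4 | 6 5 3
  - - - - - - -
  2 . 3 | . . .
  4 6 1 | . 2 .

Step 1. [r2c5∈{3,4}] across row 2, 3 lands solely at r2c5, so r2c5=3.
Step 2. [r1c5∈{4}] r1c5's peers cover all but 4, so r1c5=4.
Step 3. [r5c6∈{1,4,5}] across col 6, 4 lands solely at r5c6, so r5c6=4.
Step 4. [r2c3∈{2}] r2c3 has the single candidate 2 ⇒ r2c3=2.
Step 5. [r1c4∈{2}] only 2 remains possible at r1c4 ⇒ r1c4=2.
Step 6. [r3c3∈{6}] r3c3 has the single candidate 6. So r3c3=6.
Step 7. [r6c4∈{3}] r6c4 has the single candidate 3. So r6c4=3.
Step 8. [r5c2∈{5}] r5c2's peers cover all but 5, so r5c2=5.
Step 9. [r3c4∈{4}] r3c4 has the single candidate 4. So r3c4=4.
Step 10. [r2c6∈{1}] r2c6 has the single candidate 1, so r2c6=1.
Step 11. [r1c1∈{3}] r1c1's peers cover all but 3, so r1c1=3.
Step 12. [r6c6∈{5}] r6c6 is down to just 5, so r6c6=5.
Step 13. [r4c2∈{2}] r4c2 has the single candidate 2 ⇒ r4c2=2.
Step 14. [r2c2∈{4}] r2c2 is down to just 4 ⇒ r2c2=4.
Step 15. [r5c4∈{1}] r5c4 is down to just 1, so r5c4=1.
Step 16. [r3c1∈{5}] nothing but 5 survives at r3c1. So r3c1=5.
Step 17. [r5c5∈{6}] r5c5 is down to just 6. So r5c5=6.

Answer: 3 1 5 2 4 6 / 6 4 2 5 3 1 / 5 3 6 4 1 2 / 1 2 4 6 5 3 / 2 5 3 1 6 4 / 4 6 1 3 2 5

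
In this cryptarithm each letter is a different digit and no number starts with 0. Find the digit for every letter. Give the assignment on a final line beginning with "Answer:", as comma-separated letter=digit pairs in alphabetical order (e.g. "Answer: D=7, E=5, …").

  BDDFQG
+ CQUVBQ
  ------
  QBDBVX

Step 1. [col 1: G + Q ≡ X (mod 10)] no forcing yet in column 1 (carry-in 0); X=7 is free and consistent — try it ⇒ X=7.
Step 2. [col 1: G + Q ≡ X (mod 10)] several values work for G in column 1 (G + Q ≡ X (mod 10), carry-in 0); try G=1 ⇒ G=1.
Step 3. [col 1: G + Q ≡ X (mod 10)] from column 1 (G=1, X=7, carry-in 0, digits 1,7 already taken and all letters distinct): Q must equal 6, so Q=6.
Step 4. [col 2: Q + B ≡ V (mod 10)] column 2 (Q + B ≡ V (mod 10), carry-in 0) doesn't pin B yet; pick B=2 and continue. So B=2.
Step 5. [col 2: Q + B ≡ V (mod 10)] column 2 reads Q+B+carry(0)=V with Q=6, B=2; with digits 1,2,6,7 already taken and all letters distinct, the only value for V is 8, so V=8.
Step 6. [col 3: F + V ≡ B (mod 10)] column 3: given V=8, B=2, carry-in 0, and digits 1,2,6,7,8 already taken and all letters distinct, F+V≡B (mod 10) forces F=4. So F=4.
Step 7. [col 4: D + U ≡ D (mod 10)] from column 4 (nothing yet, carry-in 1, digits 1,2,4,6,7,8 already taken and all letters distinct): U must equal 9, so U=9.
Step 8. [col 4: D + U ≡ D (mod 10)] column 4 (D + U ≡ D (mod 10), carry-in 1) doesn't pin D yet; pick D=5 and continue ⇒ D=5.
Step 9. [col 6: B + C ≡ Q (mod 10)] column 6 reads B+C+carry(1)=Q with B=2, Q=6; with digits 1,2,4,5,6,7,8,9 already taken and all letters distinct, the only value for C is 3, so C=3.

Answer: B=2, C=3, D=5, F=4, G=1, Q=6, U=9, V=8, X=7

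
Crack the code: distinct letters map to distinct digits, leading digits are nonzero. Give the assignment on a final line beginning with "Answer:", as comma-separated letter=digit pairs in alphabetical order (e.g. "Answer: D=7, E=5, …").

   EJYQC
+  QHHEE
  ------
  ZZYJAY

Step 1. [Z] Z is the leading digit of a 6-digit sum of two 5-digit numbers; the final carry is exactly 1. So Z=1.
Step 2. [col 1: C + E ≡ Y (mod 10)] column 1 (C + E ≡ Y (mod 10), carry-in 0) doesn't pin C yet; pick C=7 and continue. So C=7.
Step 3. [col 1: C + E ≡ Y (mod 10)] several values work for Y in column 1 (C + E ≡ Y (mod 10), carry-in 0); try Y=5, so Y=5.
Step 4. [col 1: C + E ≡ Y (mod 10)] column 1 reads C+E+carry(0)=Y with C=7, Y=5; with digits 1,5,7 already taken and all letters distinct, the only value for E is 8, so E=8.
Step 5. [col 2: Q + E ≡ A (mod 10)] no forcing yet in column 2 (carry-in 1); A=2 is free and consistent — try it, so A=2.
Step 6. [col 2: Q + E ≡ A (mod 10)] in column 2 we have Q+E≡A with carry-in 1; given E=8, A=2 and digits 1,2,5,7,8 already taken and all letters distinct, that pins Q to 3 ⇒ Q=3.
Step 7. [col 3: Y + H ≡ J (mod 10)] several values work for J in column 3 (Y + H ≡ J (mod 10), carry-in 1); try J=0. So J=0.
Step 8. [col 3: Y + H ≡ J (mod 10)] from column 3 (Y=5, J=0, carry-in 1, digits 0,1,2,3,5,7,8 already taken and all letters distinct): H must equal 4, so H=4.

Answer: A=2, C=7, E=8, H=4, J=0, Q=3, Y=5, Z=1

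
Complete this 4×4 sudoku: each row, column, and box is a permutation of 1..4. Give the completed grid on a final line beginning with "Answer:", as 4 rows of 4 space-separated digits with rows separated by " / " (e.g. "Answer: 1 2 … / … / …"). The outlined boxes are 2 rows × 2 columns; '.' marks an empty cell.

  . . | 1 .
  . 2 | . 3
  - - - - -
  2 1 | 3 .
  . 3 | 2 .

Step 1. [r4c1∈{4}] r4c1 has the single candidate 4 ⇒ r4c1=4.
Step 2. [r1c4∈{2,4}] across row 1, 2 lands solely at r1c4 ⇒ r1c4=2.
Step 3. [r1c1∈{3}] r1c1's peers cover all but 3. So r1c1=3.
Step 4. [r2c3∈{4}] nothing but 4 survives at r2c3. So r2c3=4.
Step 5. [r3c4∈{4}] r3c4 has the single candidate 4. So r3c4=4.
Step 6. [r2c1∈{1}] only 1 remains possible at r2c1 ⇒ r2c1=1.
Step 7. [r4c4∈{1}] r4c4 has the single candidate 1 ⇒ r4c4=1.
Step 8. [r1c2∈{4}] r1c2 is down to just 4. So r1c2=4.

Answer: 3 4 1 2 / 1 2 4 3 / 2 1 3 4 / 4 3 2 1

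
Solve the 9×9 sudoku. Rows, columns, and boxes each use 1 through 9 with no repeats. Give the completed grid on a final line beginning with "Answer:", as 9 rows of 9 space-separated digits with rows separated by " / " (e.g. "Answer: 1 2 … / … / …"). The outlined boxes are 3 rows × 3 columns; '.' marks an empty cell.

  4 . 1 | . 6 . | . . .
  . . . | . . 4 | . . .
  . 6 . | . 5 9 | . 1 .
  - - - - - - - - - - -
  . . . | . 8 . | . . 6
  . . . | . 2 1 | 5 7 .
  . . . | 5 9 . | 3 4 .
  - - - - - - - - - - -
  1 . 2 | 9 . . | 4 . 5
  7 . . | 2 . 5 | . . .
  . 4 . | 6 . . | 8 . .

Step 1. [r9c9∈{1,2,3,7,9}] across box 9, 7 lands solely at r9c9, so r9c9=7.
Step 2. [r9c6∈{3}] r9c6 is down to just 3, so r9c6=3.
Step 3. [r2c5∈{1,3,7}] col 5 places 3 nowhere but r2c5, so r2c5=3.
Step 4. [r8c3∈{3,6,8,9}] box 7 places 6 nowhere but r8c3, so r8c3=6.
Step 5. [r8c2∈{3,8,9}] 8 has one home in row 8: r8c2. So r8c2=8.
Step 6. [r1c6∈{2,7,8}] 2 has one home in col 6: r1c6. So r1c6=2.
Step 7. [r4c6∈{7}] r4c6's peers cover all but 7 ⇒ r4c6=7.
Step 8. [r2c7∈{2,6,7,9}] r2c7 is the only open cell in col 7 admitting 6, so r2c7=6.
Step 9. [r5c1∈{3,6,8,9}] in row 5, 6 fits only at r5c1, so r5c1=6.
Step 10. [r7c2∈{3}] r7c2 is down to just 3. So r7c2=3.
Step 11. [r5c2∈{9}] only 9 remains possible at r5c2. So r5c2=9.
Step 12. [r5c9∈{8}] r5c9 is down to just 8. So r5c9=8.
Step 13. [r9c8∈{2,9}] across row 9, 2 lands solely at r9c8. So r9c8=2.
Step 14. [r4c8∈{9}] nothing but 9 survives at r4c8 ⇒ r4c8=9.
Step 15. [r2c4∈{1,7,8}] across row 2, 1 lands solely at r2c4, so r2c4=1.
Step 16. [r3c9∈{2,3,4}] 4 has one home in row 3: r3c9, so r3c9=4.
Step 17. [r8c8∈{3}] r8c8's peers cover all but 3. So r8c8=3.
Step 18. [r9c5∈{1}] r9c5 has the single candidate 1. So r9c5=1.
Step 19. [r1c9∈{3,9}] r1c9 is the only open cell in row 1 admitting 3 ⇒ r1c9=3.
Step 20. [r1c7∈{7,9}] row 1 places 9 nowhere but r1c7, so r1c7=9.
Step 21. [r2c9∈{2}] only 2 remains possible at r2c9. So r2c9=2.
Step 22. [r3c1∈{2,3,8}] across row 3, 2 lands solely at r3c1, so r3c1=2.
Step 23. [r4c1∈{3,5}] col 1 places 3 nowhere but r4c1, so r4c1=3.
Step 24. [r6c2∈{1,2,7}] 2 has one home in row 6: r6c2, so r6c2=2.
Step 25. [r6c3∈{7,8}] in row 6, 7 fits only at r6c3 ⇒ r6c3=7.
Step 26. [r4c4∈{4}] r4c4's peers cover all but 4, so r4c4=4.
Step 27. [r4c3∈{5}] r4c3 is down to just 5 ⇒ r4c3=5.
Step 28. [r6c9∈{1}] nothing but 1 survives at r6c9 ⇒ r6c9=1.
Step 29. [r9c1∈{5,9}] r9c1 is the only open cell in row 9 admitting 5, so r9c1=5.
Step 30. [r2c2∈{5,7}] in row 2, 7 fits only at r2c2, so r2c2=7.
Step 31. [r2c1∈{8,9}] r2c1 is the only open cell in col 1 admitting 9, so r2c1=9.
Step 32. [r1c4∈{7,8}] in row 1, 7 fits only at r1c4 ⇒ r1c4=7.
Step 33. [r2c3∈{8}] nothing but 8 survives at r2c3 ⇒ r2c3=8.
Step 34. [r1c2∈{5}] nothing but 5 survives at r1c2 ⇒ r1c2=5.
Step 35. [r8c9∈{9}] nothing but 9 survives at r8c9. So r8c9=9.
Step 36. [r3c3∈{3}] r3c3's peers cover all but 3. So r3c3=3.
Step 37. [r6c6∈{6}] r6c6 is down to just 6, so r6c6=6.
Step 38. [r1c8∈{8}] r1c8 is down to just 8, so r1c8=8.
Step 39. [r6c1∈{8}] r6c1's peers cover all but 8. So r6c1=8.
Step 40. [r2c8∈{5}] only 5 remains possible at r2c8, so r2c8=5.
Step 41. [r8c7∈{1}] r8c7 is down to just 1, so r8c7=1.
Step 42. [r5c4∈{3}] r5c4's peers cover all but 3 ⇒ r5c4=3.
Step 43. [r7c6∈{8}] r7c6's peers cover all but 8 ⇒ r7c6=8.
Step 44. [r3c7∈{7}] r3c7 has the single candidate 7, so r3c7=7.
Step 45. [r5c3∈{4}] r5c3 is down to just 4, so r5c3=4.
Step 46. [r9c3∈{9}] r9c3 has the single candidate 9, so r9c3=9.
Step 47. [r4c2∈{1}] r4c2's peers cover all but 1, so r4c2=1.
Step 48. [r7c8∈{6}] nothing but 6 survives at r7c8. So r7c8=6.
Step 49. [r8c5∈{4}] only 4 remains possible at r8c5. So r8c5=4.
Step 50. [r7c5∈{7}] nothing but 7 survives at r7c5. So r7c5=7.
Step 51. [r3c4∈{8}] r3c4 is down to just 8, so r3c4=8.
Step 52. [r4c7∈{2}] nothing but 2 survives at r4c7 ⇒ r4c7=2.

Answer: 4 5 1 7 6 2 9 8 3 / 9 7 8 1 3 4 6 5 2 / 2 6 3 8 5 9 7 1 4 / 3 1 5 4 8 7 2 9 6 / 6 9 4 3 2 1 5 7 8 / 8 2 7 5 9 6 3 4 1 / 1 3 2 9 7 8 4 6 5 / 7 8 6 2 4 5 1 3 9 / 5 4 9 6 1 3 8 2 7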